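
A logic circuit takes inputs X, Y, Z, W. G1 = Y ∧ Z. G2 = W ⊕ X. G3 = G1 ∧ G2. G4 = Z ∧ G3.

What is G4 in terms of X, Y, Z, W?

Z ∧ ((Y ∧ Z) ∧ (W ⊕ X))

G1 = Y ∧ Z
G2 = W ⊕ X
G3 = G1 ∧ G2 = (Y ∧ Z) ∧ (W ⊕ X)
G4 = Z ∧ G3 = Z ∧ ((Y ∧ Z) ∧ (W ⊕ X))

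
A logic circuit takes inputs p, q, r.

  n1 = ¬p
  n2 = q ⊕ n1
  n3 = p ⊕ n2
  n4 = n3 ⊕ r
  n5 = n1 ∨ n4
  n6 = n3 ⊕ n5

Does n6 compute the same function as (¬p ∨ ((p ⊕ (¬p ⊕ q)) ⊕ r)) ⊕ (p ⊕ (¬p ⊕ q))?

n1 = ¬p
n2 = q ⊕ n1 = q ⊕ ¬p
n3 = p ⊕ n2 = p ⊕ (q ⊕ ¬p)
n4 = n3 ⊕ r = (p ⊕ (q ⊕ ¬p)) ⊕ r
n5 = n1 ∨ n4 = ¬p ∨ ((p ⊕ (q ⊕ ¬p)) ⊕ r)
n6 = n3 ⊕ n5 = (p ⊕ (q ⊕ ¬p)) ⊕ (¬p ∨ ((p ⊕ (q ⊕ ¬p)) ⊕ r))
At p=0, q=0, r=0: circuit gives 0, formula gives 0.
At p=0, q=1, r=0: circuit gives 1, formula gives 1.
Agrees on all 8 inputs.

Yes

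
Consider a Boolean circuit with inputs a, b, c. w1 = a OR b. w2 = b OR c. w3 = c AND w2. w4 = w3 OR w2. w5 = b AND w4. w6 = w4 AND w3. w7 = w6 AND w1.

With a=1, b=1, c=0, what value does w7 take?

0

w1 = 1 OR 1 = 1
w2 = 1 OR 0 = 1
w3 = 0 AND 1 = 0
w4 = 0 OR 1 = 1
w6 = 1 AND 0 = 0
w7 = 0 AND 1 = 0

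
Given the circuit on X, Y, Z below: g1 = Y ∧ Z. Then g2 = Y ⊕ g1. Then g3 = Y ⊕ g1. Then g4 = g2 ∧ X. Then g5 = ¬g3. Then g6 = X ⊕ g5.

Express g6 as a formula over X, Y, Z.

g1 = Y ∧ Z
g3 = Y ⊕ g1 = Y ⊕ (Y ∧ Z)
g5 = ¬g3 = ¬(Y ⊕ (Y ∧ Z))
g6 = X ⊕ g5 = X ⊕ ¬(Y ⊕ (Y ∧ Z))

X ⊕ ¬(Y ⊕ (Y ∧ Z))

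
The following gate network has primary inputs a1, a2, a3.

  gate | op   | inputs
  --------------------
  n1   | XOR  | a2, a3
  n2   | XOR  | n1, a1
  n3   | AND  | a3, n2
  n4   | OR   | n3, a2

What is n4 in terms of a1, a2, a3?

(a3 AND ((a2 XOR a3) XOR a1)) OR a2

n1 = a2 XOR a3
n2 = n1 XOR a1 = (a2 XOR a3) XOR a1
n3 = a3 AND n2 = a3 AND ((a2 XOR a3) XOR a1)
n4 = n3 OR a2 = (a3 AND ((a2 XOR a3) XOR a1)) OR a2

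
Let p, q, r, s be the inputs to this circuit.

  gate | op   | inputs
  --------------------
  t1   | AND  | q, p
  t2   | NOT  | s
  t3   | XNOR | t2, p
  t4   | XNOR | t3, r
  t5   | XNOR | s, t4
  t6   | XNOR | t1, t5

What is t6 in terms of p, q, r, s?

(q AND p) XNOR (s XNOR ((NOT s XNOR p) XNOR r))

t1 = q AND p
t2 = NOT s
t3 = t2 XNOR p = NOT s XNOR p
t4 = t3 XNOR r = (NOT s XNOR p) XNOR r
t5 = s XNOR t4 = s XNOR ((NOT s XNOR p) XNOR r)
t6 = t1 XNOR t5 = (q AND p) XNOR (s XNOR ((NOT s XNOR p) XNOR r))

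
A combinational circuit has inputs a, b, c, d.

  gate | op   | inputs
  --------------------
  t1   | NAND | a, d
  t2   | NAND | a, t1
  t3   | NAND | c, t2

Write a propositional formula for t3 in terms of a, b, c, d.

t1 = a NAND d
t2 = a NAND t1 = a NAND (a NAND d)
t3 = c NAND t2 = c NAND (a NAND (a NAND d))

c NAND (a NAND (a NAND d))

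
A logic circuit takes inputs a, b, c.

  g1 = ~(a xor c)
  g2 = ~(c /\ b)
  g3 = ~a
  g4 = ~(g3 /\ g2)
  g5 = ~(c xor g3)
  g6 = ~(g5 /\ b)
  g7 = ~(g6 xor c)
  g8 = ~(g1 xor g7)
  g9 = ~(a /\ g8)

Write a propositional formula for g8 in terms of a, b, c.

g1 = ~(a xor c)
g3 = ~a
g5 = ~(c xor g3) = ~(c xor ~a)
g6 = ~(g5 /\ b) = ~((~(c xor ~a)) /\ b)
g7 = ~(g6 xor c) = ~((~((~(c xor ~a)) /\ b)) xor c)
g8 = ~(g1 xor g7) = ~((~(a xor c)) xor (~((~((~(c xor ~a)) /\ b)) xor c)))

~((~(a xor c)) xor (~((~((~(c xor ~a)) /\ b)) xor c)))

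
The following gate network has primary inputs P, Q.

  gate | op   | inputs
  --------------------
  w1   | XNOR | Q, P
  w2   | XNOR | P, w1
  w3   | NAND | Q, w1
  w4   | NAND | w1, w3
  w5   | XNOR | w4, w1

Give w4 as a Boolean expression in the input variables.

w1 = Q XNOR P
w3 = Q NAND w1 = Q NAND (Q XNOR P)
w4 = w1 NAND w3 = (Q XNOR P) NAND (Q NAND (Q XNOR P))

(Q XNOR P) NAND (Q NAND (Q XNOR P))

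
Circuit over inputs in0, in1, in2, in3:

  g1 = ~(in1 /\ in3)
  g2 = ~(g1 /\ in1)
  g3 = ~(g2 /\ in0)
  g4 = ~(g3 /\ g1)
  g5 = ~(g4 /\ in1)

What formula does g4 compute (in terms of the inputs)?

g1 = ~(in1 /\ in3)
g2 = ~(g1 /\ in1) = ~((~(in1 /\ in3)) /\ in1)
g3 = ~(g2 /\ in0) = ~((~((~(in1 /\ in3)) /\ in1)) /\ in0)
g4 = ~(g3 /\ g1) = ~((~((~((~(in1 /\ in3)) /\ in1)) /\ in0)) /\ (~(in1 /\ in3)))

~((~((~((~(in1 /\ in3)) /\ in1)) /\ in0)) /\ (~(in1 /\ in3)))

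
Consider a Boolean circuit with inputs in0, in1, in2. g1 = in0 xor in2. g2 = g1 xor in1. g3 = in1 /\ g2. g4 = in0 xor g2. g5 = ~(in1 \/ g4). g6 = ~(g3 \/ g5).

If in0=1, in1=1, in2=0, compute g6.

g1 = 1 xor 0 = 1
g2 = 1 xor 1 = 0
g3 = 1 /\ 0 = 0
g4 = 1 xor 0 = 1
g5 = ~(1 \/ 1) = 0
g6 = ~(0 \/ 0) = 1

1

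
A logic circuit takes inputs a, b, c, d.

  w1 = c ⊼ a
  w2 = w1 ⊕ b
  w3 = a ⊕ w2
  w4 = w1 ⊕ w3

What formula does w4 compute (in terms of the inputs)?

(c ⊼ a) ⊕ (a ⊕ ((c ⊼ a) ⊕ b))

w1 = c ⊼ a
w2 = w1 ⊕ b = (c ⊼ a) ⊕ b
w3 = a ⊕ w2 = a ⊕ ((c ⊼ a) ⊕ b)
w4 = w1 ⊕ w3 = (c ⊼ a) ⊕ (a ⊕ ((c ⊼ a) ⊕ b))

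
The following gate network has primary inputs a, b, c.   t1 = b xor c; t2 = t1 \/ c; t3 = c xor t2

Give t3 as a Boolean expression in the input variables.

t1 = b xor c
t2 = t1 \/ c = (b xor c) \/ c
t3 = c xor t2 = c xor ((b xor c) \/ c)

c xor ((b xor c) \/ c)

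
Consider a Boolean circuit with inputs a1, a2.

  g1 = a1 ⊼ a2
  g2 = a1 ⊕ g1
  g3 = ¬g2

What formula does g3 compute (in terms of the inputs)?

¬(a1 ⊕ (a1 ⊼ a2))

g1 = a1 ⊼ a2
g2 = a1 ⊕ g1 = a1 ⊕ (a1 ⊼ a2)
g3 = ¬g2 = ¬(a1 ⊕ (a1 ⊼ a2))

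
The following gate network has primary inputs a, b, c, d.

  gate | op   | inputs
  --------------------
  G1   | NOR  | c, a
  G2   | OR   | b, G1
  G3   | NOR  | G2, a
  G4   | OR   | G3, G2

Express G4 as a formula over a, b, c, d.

((b OR (c NOR a)) NOR a) OR (b OR (c NOR a))

G1 = c NOR a
G2 = b OR G1 = b OR (c NOR a)
G3 = G2 NOR a = (b OR (c NOR a)) NOR a
G4 = G3 OR G2 = ((b OR (c NOR a)) NOR a) OR (b OR (c NOR a))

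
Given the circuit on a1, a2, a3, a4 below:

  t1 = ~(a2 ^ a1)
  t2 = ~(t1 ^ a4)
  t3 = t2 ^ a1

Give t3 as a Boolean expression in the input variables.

(~((~(a2 ^ a1)) ^ a4)) ^ a1

t1 = ~(a2 ^ a1)
t2 = ~(t1 ^ a4) = ~((~(a2 ^ a1)) ^ a4)
t3 = t2 ^ a1 = (~((~(a2 ^ a1)) ^ a4)) ^ a1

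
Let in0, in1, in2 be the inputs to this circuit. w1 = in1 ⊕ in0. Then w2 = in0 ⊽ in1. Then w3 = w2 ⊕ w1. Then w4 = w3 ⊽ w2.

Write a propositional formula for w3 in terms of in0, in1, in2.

(in0 ⊽ in1) ⊕ (in1 ⊕ in0)

w1 = in1 ⊕ in0
w2 = in0 ⊽ in1
w3 = w2 ⊕ w1 = (in0 ⊽ in1) ⊕ (in1 ⊕ in0)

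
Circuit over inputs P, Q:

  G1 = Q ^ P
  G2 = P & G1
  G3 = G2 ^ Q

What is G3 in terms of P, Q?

(P & (Q ^ P)) ^ Q

G1 = Q ^ P
G2 = P & G1 = P & (Q ^ P)
G3 = G2 ^ Q = (P & (Q ^ P)) ^ Q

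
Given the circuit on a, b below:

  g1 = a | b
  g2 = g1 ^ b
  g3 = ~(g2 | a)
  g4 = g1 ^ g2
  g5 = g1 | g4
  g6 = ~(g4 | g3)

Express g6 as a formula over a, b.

~(((a | b) ^ ((a | b) ^ b)) | (~(((a | b) ^ b) | a)))

g1 = a | b
g2 = g1 ^ b = (a | b) ^ b
g3 = ~(g2 | a) = ~(((a | b) ^ b) | a)
g4 = g1 ^ g2 = (a | b) ^ ((a | b) ^ b)
g6 = ~(g4 | g3) = ~(((a | b) ^ ((a | b) ^ b)) | (~(((a | b) ^ b) | a)))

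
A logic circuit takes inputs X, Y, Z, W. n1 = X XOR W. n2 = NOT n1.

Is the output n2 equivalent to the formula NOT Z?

n1 = X XOR W
n2 = NOT n1 = NOT (X XOR W)
At X=0, Y=0, Z=0, W=1: circuit gives 0, formula gives 1.

No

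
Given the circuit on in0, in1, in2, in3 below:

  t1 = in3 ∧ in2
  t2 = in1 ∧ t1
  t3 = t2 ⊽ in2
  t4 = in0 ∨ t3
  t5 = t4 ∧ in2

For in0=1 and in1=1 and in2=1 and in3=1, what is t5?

1

t1 = 1 ∧ 1 = 1
t2 = 1 ∧ 1 = 1
t3 = 1 ⊽ 1 = 0
t4 = 1 ∨ 0 = 1
t5 = 1 ∧ 1 = 1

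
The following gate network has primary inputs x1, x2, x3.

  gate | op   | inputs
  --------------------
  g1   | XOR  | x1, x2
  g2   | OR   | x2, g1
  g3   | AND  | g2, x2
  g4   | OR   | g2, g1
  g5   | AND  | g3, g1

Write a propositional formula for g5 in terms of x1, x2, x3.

g1 = x1 XOR x2
g2 = x2 OR g1 = x2 OR (x1 XOR x2)
g3 = g2 AND x2 = (x2 OR (x1 XOR x2)) AND x2
g5 = g3 AND g1 = ((x2 OR (x1 XOR x2)) AND x2) AND (x1 XOR x2)

((x2 OR (x1 XOR x2)) AND x2) AND (x1 XOR x2)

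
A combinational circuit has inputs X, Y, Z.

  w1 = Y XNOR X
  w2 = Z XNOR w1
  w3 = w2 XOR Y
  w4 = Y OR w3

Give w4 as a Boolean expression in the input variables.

Y OR ((Z XNOR (Y XNOR X)) XOR Y)

w1 = Y XNOR X
w2 = Z XNOR w1 = Z XNOR (Y XNOR X)
w3 = w2 XOR Y = (Z XNOR (Y XNOR X)) XOR Y
w4 = Y OR w3 = Y OR ((Z XNOR (Y XNOR X)) XOR Y)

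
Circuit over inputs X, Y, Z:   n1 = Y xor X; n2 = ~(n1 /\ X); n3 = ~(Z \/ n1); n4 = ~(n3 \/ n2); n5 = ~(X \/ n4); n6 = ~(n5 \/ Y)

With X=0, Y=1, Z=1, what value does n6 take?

n1 = 1 xor 0 = 1
n2 = ~(1 /\ 0) = 1
n3 = ~(1 \/ 1) = 0
n4 = ~(0 \/ 1) = 0
n5 = ~(0 \/ 0) = 1
n6 = ~(1 \/ 1) = 0

0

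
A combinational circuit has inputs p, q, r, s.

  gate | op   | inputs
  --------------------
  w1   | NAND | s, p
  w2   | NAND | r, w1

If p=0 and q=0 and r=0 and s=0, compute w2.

w1 = 0 NAND 0 = 1
w2 = 0 NAND 1 = 1

1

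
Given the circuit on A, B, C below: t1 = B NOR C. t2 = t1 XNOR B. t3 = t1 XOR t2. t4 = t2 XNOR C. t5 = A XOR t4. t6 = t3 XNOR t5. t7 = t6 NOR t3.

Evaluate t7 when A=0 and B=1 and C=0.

t1 = 1 NOR 0 = 0
t2 = 0 XNOR 1 = 0
t3 = 0 XOR 0 = 0
t4 = 0 XNOR 0 = 1
t5 = 0 XOR 1 = 1
t6 = 0 XNOR 1 = 0
t7 = 0 NOR 0 = 1

1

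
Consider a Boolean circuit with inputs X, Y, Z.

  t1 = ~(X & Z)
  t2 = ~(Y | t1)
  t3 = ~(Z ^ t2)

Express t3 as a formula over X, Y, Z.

t1 = ~(X & Z)
t2 = ~(Y | t1) = ~(Y | (~(X & Z)))
t3 = ~(Z ^ t2) = ~(Z ^ (~(Y | (~(X & Z)))))

~(Z ^ (~(Y | (~(X & Z)))))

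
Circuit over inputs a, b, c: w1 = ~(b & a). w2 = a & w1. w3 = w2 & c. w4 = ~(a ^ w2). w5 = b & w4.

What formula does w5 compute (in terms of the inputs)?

b & (~(a ^ (a & (~(b & a)))))

w1 = ~(b & a)
w2 = a & w1 = a & (~(b & a))
w4 = ~(a ^ w2) = ~(a ^ (a & (~(b & a))))
w5 = b & w4 = b & (~(a ^ (a & (~(b & a)))))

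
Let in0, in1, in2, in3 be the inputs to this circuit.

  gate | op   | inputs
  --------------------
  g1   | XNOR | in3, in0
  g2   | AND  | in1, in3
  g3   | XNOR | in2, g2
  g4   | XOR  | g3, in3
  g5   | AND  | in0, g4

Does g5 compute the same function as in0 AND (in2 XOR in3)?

No

g2 = in1 AND in3
g3 = in2 XNOR g2 = in2 XNOR (in1 AND in3)
g4 = g3 XOR in3 = (in2 XNOR (in1 AND in3)) XOR in3
g5 = in0 AND g4 = in0 AND ((in2 XNOR (in1 AND in3)) XOR in3)
At in0=1, in1=0, in2=0, in3=0: circuit gives 1, formula gives 0.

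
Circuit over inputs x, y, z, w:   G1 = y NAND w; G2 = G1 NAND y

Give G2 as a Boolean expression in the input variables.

G1 = y NAND w
G2 = G1 NAND y = (y NAND w) NAND y

(y NAND w) NAND y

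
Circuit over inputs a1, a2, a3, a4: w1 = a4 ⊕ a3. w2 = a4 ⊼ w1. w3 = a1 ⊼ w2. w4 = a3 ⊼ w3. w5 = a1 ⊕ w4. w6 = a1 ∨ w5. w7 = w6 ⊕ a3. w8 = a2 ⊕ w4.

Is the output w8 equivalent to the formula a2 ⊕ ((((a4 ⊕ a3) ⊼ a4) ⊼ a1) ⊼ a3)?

w1 = a4 ⊕ a3
w2 = a4 ⊼ w1 = a4 ⊼ (a4 ⊕ a3)
w3 = a1 ⊼ w2 = a1 ⊼ (a4 ⊼ (a4 ⊕ a3))
w4 = a3 ⊼ w3 = a3 ⊼ (a1 ⊼ (a4 ⊼ (a4 ⊕ a3)))
w8 = a2 ⊕ w4 = a2 ⊕ (a3 ⊼ (a1 ⊼ (a4 ⊼ (a4 ⊕ a3))))
At a1=0, a2=0, a3=1, a4=0: circuit gives 0, formula gives 0.
At a1=0, a2=0, a3=0, a4=0: circuit gives 1, formula gives 1.
Agrees on all 16 inputs.

Yes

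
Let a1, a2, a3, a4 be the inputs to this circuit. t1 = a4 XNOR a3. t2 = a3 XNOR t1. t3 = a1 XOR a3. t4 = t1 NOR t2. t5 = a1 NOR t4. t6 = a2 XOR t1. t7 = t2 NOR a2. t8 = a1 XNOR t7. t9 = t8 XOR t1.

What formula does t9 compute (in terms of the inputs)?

t1 = a4 XNOR a3
t2 = a3 XNOR t1 = a3 XNOR (a4 XNOR a3)
t7 = t2 NOR a2 = (a3 XNOR (a4 XNOR a3)) NOR a2
t8 = a1 XNOR t7 = a1 XNOR ((a3 XNOR (a4 XNOR a3)) NOR a2)
t9 = t8 XOR t1 = (a1 XNOR ((a3 XNOR (a4 XNOR a3)) NOR a2)) XOR (a4 XNOR a3)

(a1 XNOR ((a3 XNOR (a4 XNOR a3)) NOR a2)) XOR (a4 XNOR a3)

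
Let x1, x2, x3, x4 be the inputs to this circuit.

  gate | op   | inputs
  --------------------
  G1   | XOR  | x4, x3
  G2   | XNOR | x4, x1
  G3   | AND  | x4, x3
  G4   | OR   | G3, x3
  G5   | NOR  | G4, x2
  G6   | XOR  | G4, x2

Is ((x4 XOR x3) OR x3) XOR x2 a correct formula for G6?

G3 = x4 AND x3
G4 = G3 OR x3 = (x4 AND x3) OR x3
G6 = G4 XOR x2 = ((x4 AND x3) OR x3) XOR x2
At x1=0, x2=0, x3=0, x4=1: circuit gives 0, formula gives 1.

No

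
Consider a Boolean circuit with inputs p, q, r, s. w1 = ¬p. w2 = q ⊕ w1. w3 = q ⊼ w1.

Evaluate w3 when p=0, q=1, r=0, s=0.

0

w1 = ¬0 = 1
w3 = 1 ⊼ 1 = 0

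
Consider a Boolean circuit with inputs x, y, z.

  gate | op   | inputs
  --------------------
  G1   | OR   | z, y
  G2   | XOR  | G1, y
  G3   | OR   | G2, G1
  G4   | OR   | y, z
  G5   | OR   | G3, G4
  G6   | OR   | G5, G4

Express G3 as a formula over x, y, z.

G1 = z OR y
G2 = G1 XOR y = (z OR y) XOR y
G3 = G2 OR G1 = ((z OR y) XOR y) OR (z OR y)

((z OR y) XOR y) OR (z OR y)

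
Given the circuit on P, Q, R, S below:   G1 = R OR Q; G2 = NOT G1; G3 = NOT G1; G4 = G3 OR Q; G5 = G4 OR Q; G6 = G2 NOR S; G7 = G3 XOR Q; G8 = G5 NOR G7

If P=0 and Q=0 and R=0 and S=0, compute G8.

G1 = 0 OR 0 = 0
G3 = NOT 0 = 1
G4 = 1 OR 0 = 1
G5 = 1 OR 0 = 1
G7 = 1 XOR 0 = 1
G8 = 1 NOR 1 = 0

0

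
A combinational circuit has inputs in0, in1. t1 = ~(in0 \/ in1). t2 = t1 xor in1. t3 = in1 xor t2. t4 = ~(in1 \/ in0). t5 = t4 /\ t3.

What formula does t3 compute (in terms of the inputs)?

in1 xor ((~(in0 \/ in1)) xor in1)

t1 = ~(in0 \/ in1)
t2 = t1 xor in1 = (~(in0 \/ in1)) xor in1
t3 = in1 xor t2 = in1 xor ((~(in0 \/ in1)) xor in1)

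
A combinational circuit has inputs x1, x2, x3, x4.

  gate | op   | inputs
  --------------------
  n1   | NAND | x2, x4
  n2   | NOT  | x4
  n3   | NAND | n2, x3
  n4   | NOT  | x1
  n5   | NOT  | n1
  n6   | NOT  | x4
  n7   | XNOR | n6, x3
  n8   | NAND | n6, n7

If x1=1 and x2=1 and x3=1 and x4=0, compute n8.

0

n6 = NOT 0 = 1
n7 = 1 XNOR 1 = 1
n8 = 1 NAND 1 = 0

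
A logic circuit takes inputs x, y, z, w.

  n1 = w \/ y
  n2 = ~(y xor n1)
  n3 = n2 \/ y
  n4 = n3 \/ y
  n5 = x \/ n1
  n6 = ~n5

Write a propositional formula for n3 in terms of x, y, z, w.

(~(y xor (w \/ y))) \/ y

n1 = w \/ y
n2 = ~(y xor n1) = ~(y xor (w \/ y))
n3 = n2 \/ y = (~(y xor (w \/ y))) \/ y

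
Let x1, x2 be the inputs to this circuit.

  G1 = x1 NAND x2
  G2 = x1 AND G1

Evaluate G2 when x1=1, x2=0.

1

G1 = 1 NAND 0 = 1
G2 = 1 AND 1 = 1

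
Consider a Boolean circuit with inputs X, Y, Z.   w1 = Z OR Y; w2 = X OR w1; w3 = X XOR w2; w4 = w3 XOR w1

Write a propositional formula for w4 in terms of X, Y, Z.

(X XOR (X OR (Z OR Y))) XOR (Z OR Y)

w1 = Z OR Y
w2 = X OR w1 = X OR (Z OR Y)
w3 = X XOR w2 = X XOR (X OR (Z OR Y))
w4 = w3 XOR w1 = (X XOR (X OR (Z OR Y))) XOR (Z OR Y)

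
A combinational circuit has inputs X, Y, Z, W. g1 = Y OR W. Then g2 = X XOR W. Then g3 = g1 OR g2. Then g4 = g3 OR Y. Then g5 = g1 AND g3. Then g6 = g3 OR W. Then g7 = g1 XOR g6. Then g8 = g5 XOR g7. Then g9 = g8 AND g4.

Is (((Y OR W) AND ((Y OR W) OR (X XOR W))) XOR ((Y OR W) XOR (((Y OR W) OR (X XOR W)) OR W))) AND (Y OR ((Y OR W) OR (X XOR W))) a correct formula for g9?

g1 = Y OR W
g2 = X XOR W
g3 = g1 OR g2 = (Y OR W) OR (X XOR W)
g4 = g3 OR Y = ((Y OR W) OR (X XOR W)) OR Y
g5 = g1 AND g3 = (Y OR W) AND ((Y OR W) OR (X XOR W))
g6 = g3 OR W = ((Y OR W) OR (X XOR W)) OR W
g7 = g1 XOR g6 = (Y OR W) XOR (((Y OR W) OR (X XOR W)) OR W)
g8 = g5 XOR g7 = ((Y OR W) AND ((Y OR W) OR (X XOR W))) XOR ((Y OR W) XOR (((Y OR W) OR (X XOR W)) OR W))
g9 = g8 AND g4 = (((Y OR W) AND ((Y OR W) OR (X XOR W))) XOR ((Y OR W) XOR (((Y OR W) OR (X XOR W)) OR W))) AND (((Y OR W) OR (X XOR W)) OR Y)
At X=0, Y=0, Z=0, W=0: circuit gives 0, formula gives 0.
At X=0, Y=0, Z=0, W=1: circuit gives 1, formula gives 1.
Agrees on all 16 inputs.

Yes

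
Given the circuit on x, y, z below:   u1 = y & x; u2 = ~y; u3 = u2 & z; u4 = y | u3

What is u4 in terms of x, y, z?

u2 = ~y
u3 = u2 & z = ~y & z
u4 = y | u3 = y | (~y & z)

y | (~y & z)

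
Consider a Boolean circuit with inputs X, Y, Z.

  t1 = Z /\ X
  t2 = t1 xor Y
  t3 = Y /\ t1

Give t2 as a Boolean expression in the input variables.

t1 = Z /\ X
t2 = t1 xor Y = (Z /\ X) xor Y

(Z /\ X) xor Y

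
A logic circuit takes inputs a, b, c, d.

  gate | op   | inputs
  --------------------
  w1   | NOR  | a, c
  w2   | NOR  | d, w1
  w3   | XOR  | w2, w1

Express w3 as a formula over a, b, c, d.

(d NOR (a NOR c)) XOR (a NOR c)

w1 = a NOR c
w2 = d NOR w1 = d NOR (a NOR c)
w3 = w2 XOR w1 = (d NOR (a NOR c)) XOR (a NOR c)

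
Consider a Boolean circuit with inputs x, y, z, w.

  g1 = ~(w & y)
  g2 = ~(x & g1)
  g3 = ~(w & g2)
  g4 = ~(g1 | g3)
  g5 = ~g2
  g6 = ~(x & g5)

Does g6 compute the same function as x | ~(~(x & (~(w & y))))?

No

g1 = ~(w & y)
g2 = ~(x & g1) = ~(x & (~(w & y)))
g5 = ~g2 = ~(~(x & (~(w & y))))
g6 = ~(x & g5) = ~(x & ~(~(x & (~(w & y)))))
At x=0, y=0, z=0, w=0: circuit gives 1, formula gives 0.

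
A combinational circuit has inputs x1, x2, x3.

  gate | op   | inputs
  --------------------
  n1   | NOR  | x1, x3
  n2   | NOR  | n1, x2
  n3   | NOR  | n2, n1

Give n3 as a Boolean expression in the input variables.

n1 = x1 NOR x3
n2 = n1 NOR x2 = (x1 NOR x3) NOR x2
n3 = n2 NOR n1 = ((x1 NOR x3) NOR x2) NOR (x1 NOR x3)

((x1 NOR x3) NOR x2) NOR (x1 NOR x3)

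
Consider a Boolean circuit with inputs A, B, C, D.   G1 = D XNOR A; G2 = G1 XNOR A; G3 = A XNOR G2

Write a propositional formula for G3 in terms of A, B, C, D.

G1 = D XNOR A
G2 = G1 XNOR A = (D XNOR A) XNOR A
G3 = A XNOR G2 = A XNOR ((D XNOR A) XNOR A)

A XNOR ((D XNOR A) XNOR A)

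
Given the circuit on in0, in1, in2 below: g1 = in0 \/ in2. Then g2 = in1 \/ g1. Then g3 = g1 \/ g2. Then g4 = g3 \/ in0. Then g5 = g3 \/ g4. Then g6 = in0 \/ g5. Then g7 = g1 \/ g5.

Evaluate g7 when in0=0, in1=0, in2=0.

0

g1 = 0 \/ 0 = 0
g2 = 0 \/ 0 = 0
g3 = 0 \/ 0 = 0
g4 = 0 \/ 0 = 0
g5 = 0 \/ 0 = 0
g7 = 0 \/ 0 = 0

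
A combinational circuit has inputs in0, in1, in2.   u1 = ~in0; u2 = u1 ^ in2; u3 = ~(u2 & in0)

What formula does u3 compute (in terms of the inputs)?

u1 = ~in0
u2 = u1 ^ in2 = ~in0 ^ in2
u3 = ~(u2 & in0) = ~((~in0 ^ in2) & in0)

~((~in0 ^ in2) & in0)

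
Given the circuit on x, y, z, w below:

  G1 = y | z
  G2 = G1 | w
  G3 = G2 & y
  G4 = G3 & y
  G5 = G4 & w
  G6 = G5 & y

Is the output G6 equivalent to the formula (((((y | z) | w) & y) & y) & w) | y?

No

G1 = y | z
G2 = G1 | w = (y | z) | w
G3 = G2 & y = ((y | z) | w) & y
G4 = G3 & y = (((y | z) | w) & y) & y
G5 = G4 & w = ((((y | z) | w) & y) & y) & w
G6 = G5 & y = (((((y | z) | w) & y) & y) & w) & y
At x=0, y=1, z=0, w=0: circuit gives 0, formula gives 1.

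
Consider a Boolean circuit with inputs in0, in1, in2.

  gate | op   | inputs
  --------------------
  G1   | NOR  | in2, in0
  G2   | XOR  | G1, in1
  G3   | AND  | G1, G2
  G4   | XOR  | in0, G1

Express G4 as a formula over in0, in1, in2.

in0 XOR (in2 NOR in0)

G1 = in2 NOR in0
G4 = in0 XOR G1 = in0 XOR (in2 NOR in0)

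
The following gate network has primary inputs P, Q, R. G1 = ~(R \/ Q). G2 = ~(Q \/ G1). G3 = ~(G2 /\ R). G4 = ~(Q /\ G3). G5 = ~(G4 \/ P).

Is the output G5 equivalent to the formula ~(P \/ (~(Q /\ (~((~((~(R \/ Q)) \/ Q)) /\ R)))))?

G1 = ~(R \/ Q)
G2 = ~(Q \/ G1) = ~(Q \/ (~(R \/ Q)))
G3 = ~(G2 /\ R) = ~((~(Q \/ (~(R \/ Q)))) /\ R)
G4 = ~(Q /\ G3) = ~(Q /\ (~((~(Q \/ (~(R \/ Q)))) /\ R)))
G5 = ~(G4 \/ P) = ~((~(Q /\ (~((~(Q \/ (~(R \/ Q)))) /\ R)))) \/ P)
At P=0, Q=0, R=0: circuit gives 0, formula gives 0.
At P=0, Q=1, R=0: circuit gives 1, formula gives 1.
Agrees on all 8 inputs.

Yes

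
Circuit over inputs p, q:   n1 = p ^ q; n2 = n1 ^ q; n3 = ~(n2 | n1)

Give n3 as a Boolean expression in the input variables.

~(((p ^ q) ^ q) | (p ^ q))

n1 = p ^ q
n2 = n1 ^ q = (p ^ q) ^ q
n3 = ~(n2 | n1) = ~(((p ^ q) ^ q) | (p ^ q))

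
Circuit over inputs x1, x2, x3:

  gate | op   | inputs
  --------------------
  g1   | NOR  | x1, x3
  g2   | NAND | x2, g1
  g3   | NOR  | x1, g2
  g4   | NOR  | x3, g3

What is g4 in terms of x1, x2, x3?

g1 = x1 NOR x3
g2 = x2 NAND g1 = x2 NAND (x1 NOR x3)
g3 = x1 NOR g2 = x1 NOR (x2 NAND (x1 NOR x3))
g4 = x3 NOR g3 = x3 NOR (x1 NOR (x2 NAND (x1 NOR x3)))

x3 NOR (x1 NOR (x2 NAND (x1 NOR x3)))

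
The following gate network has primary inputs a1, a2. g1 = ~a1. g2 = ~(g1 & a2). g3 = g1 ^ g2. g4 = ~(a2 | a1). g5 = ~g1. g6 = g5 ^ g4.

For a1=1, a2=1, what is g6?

g1 = ~1 = 0
g4 = ~(1 | 1) = 0
g5 = ~0 = 1
g6 = 1 ^ 0 = 1

1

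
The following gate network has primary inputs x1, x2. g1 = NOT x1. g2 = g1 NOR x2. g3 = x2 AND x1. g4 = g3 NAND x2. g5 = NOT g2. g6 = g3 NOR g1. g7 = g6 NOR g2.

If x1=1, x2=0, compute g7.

0

g1 = NOT 1 = 0
g2 = 0 NOR 0 = 1
g3 = 0 AND 1 = 0
g6 = 0 NOR 0 = 1
g7 = 1 NOR 1 = 0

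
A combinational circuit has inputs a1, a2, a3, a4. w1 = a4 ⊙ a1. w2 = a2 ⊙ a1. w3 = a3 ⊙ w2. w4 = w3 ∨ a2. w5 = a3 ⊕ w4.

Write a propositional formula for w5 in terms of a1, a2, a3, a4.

w2 = a2 ⊙ a1
w3 = a3 ⊙ w2 = a3 ⊙ (a2 ⊙ a1)
w4 = w3 ∨ a2 = (a3 ⊙ (a2 ⊙ a1)) ∨ a2
w5 = a3 ⊕ w4 = a3 ⊕ ((a3 ⊙ (a2 ⊙ a1)) ∨ a2)

a3 ⊕ ((a3 ⊙ (a2 ⊙ a1)) ∨ a2)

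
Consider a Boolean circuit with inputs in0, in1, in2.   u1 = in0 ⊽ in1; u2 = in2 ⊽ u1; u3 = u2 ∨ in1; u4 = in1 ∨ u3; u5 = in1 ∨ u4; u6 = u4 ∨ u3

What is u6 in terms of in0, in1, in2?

(in1 ∨ ((in2 ⊽ (in0 ⊽ in1)) ∨ in1)) ∨ ((in2 ⊽ (in0 ⊽ in1)) ∨ in1)

u1 = in0 ⊽ in1
u2 = in2 ⊽ u1 = in2 ⊽ (in0 ⊽ in1)
u3 = u2 ∨ in1 = (in2 ⊽ (in0 ⊽ in1)) ∨ in1
u4 = in1 ∨ u3 = in1 ∨ ((in2 ⊽ (in0 ⊽ in1)) ∨ in1)
u6 = u4 ∨ u3 = (in1 ∨ ((in2 ⊽ (in0 ⊽ in1)) ∨ in1)) ∨ ((in2 ⊽ (in0 ⊽ in1)) ∨ in1)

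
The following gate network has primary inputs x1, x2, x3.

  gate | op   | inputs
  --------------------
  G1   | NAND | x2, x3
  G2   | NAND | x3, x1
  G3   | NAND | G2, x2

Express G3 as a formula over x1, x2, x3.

G2 = x3 NAND x1
G3 = G2 NAND x2 = (x3 NAND x1) NAND x2

(x3 NAND x1) NAND x2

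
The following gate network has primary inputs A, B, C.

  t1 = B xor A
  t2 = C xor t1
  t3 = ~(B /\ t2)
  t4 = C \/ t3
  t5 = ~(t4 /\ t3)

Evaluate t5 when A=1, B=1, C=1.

t1 = 1 xor 1 = 0
t2 = 1 xor 0 = 1
t3 = ~(1 /\ 1) = 0
t4 = 1 \/ 0 = 1
t5 = ~(1 /\ 0) = 1

1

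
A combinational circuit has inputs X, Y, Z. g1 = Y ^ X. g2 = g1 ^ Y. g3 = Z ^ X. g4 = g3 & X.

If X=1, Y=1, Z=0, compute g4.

1

g3 = 0 ^ 1 = 1
g4 = 1 & 1 = 1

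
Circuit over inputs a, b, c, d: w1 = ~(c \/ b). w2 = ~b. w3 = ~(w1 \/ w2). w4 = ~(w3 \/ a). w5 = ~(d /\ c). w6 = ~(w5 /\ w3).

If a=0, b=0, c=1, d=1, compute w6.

1

w1 = ~(1 \/ 0) = 0
w2 = ~0 = 1
w3 = ~(0 \/ 1) = 0
w5 = ~(1 /\ 1) = 0
w6 = ~(0 /\ 0) = 1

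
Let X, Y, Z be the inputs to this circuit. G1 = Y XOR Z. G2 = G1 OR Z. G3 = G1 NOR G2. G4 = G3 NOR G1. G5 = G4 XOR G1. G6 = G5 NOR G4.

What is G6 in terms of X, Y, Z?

((((Y XOR Z) NOR ((Y XOR Z) OR Z)) NOR (Y XOR Z)) XOR (Y XOR Z)) NOR (((Y XOR Z) NOR ((Y XOR Z) OR Z)) NOR (Y XOR Z))

G1 = Y XOR Z
G2 = G1 OR Z = (Y XOR Z) OR Z
G3 = G1 NOR G2 = (Y XOR Z) NOR ((Y XOR Z) OR Z)
G4 = G3 NOR G1 = ((Y XOR Z) NOR ((Y XOR Z) OR Z)) NOR (Y XOR Z)
G5 = G4 XOR G1 = (((Y XOR Z) NOR ((Y XOR Z) OR Z)) NOR (Y XOR Z)) XOR (Y XOR Z)
G6 = G5 NOR G4 = ((((Y XOR Z) NOR ((Y XOR Z) OR Z)) NOR (Y XOR Z)) XOR (Y XOR Z)) NOR (((Y XOR Z) NOR ((Y XOR Z) OR Z)) NOR (Y XOR Z))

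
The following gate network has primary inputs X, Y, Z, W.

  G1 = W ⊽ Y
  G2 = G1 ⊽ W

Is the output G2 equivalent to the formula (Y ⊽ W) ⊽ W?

Yes

G1 = W ⊽ Y
G2 = G1 ⊽ W = (W ⊽ Y) ⊽ W
At X=0, Y=0, Z=0, W=0: circuit gives 0, formula gives 0.
At X=0, Y=1, Z=0, W=0: circuit gives 1, formula gives 1.
Agrees on all 16 inputs.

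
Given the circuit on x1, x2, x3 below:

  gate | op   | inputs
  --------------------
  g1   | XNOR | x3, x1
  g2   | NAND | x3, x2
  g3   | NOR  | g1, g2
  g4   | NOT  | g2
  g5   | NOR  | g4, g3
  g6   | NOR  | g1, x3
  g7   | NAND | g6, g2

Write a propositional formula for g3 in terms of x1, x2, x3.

g1 = x3 XNOR x1
g2 = x3 NAND x2
g3 = g1 NOR g2 = (x3 XNOR x1) NOR (x3 NAND x2)

(x3 XNOR x1) NOR (x3 NAND x2)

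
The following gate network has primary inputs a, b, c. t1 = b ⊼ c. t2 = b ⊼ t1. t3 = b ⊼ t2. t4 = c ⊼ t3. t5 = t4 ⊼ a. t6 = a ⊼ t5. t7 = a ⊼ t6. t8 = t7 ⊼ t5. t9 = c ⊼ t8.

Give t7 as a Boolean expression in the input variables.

t1 = b ⊼ c
t2 = b ⊼ t1 = b ⊼ (b ⊼ c)
t3 = b ⊼ t2 = b ⊼ (b ⊼ (b ⊼ c))
t4 = c ⊼ t3 = c ⊼ (b ⊼ (b ⊼ (b ⊼ c)))
t5 = t4 ⊼ a = (c ⊼ (b ⊼ (b ⊼ (b ⊼ c)))) ⊼ a
t6 = a ⊼ t5 = a ⊼ ((c ⊼ (b ⊼ (b ⊼ (b ⊼ c)))) ⊼ a)
t7 = a ⊼ t6 = a ⊼ (a ⊼ ((c ⊼ (b ⊼ (b ⊼ (b ⊼ c)))) ⊼ a))

a ⊼ (a ⊼ ((c ⊼ (b ⊼ (b ⊼ (b ⊼ c)))) ⊼ a))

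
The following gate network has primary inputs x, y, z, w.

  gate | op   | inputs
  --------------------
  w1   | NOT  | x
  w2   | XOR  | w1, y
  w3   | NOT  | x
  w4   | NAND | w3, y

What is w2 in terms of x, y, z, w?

w1 = NOT x
w2 = w1 XOR y = NOT x XOR y

NOT x XOR y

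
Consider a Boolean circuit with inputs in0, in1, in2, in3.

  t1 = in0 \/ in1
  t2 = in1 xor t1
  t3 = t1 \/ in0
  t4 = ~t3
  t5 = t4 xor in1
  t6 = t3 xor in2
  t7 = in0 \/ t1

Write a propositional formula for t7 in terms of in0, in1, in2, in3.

t1 = in0 \/ in1
t7 = in0 \/ t1 = in0 \/ (in0 \/ in1)

in0 \/ (in0 \/ in1)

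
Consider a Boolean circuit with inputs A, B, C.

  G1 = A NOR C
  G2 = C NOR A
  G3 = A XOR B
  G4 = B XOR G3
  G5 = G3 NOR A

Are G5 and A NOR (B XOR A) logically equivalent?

Yes

G3 = A XOR B
G5 = G3 NOR A = (A XOR B) NOR A
At A=0, B=1, C=0: circuit gives 0, formula gives 0.
At A=0, B=0, C=0: circuit gives 1, formula gives 1.
Agrees on all 8 inputs.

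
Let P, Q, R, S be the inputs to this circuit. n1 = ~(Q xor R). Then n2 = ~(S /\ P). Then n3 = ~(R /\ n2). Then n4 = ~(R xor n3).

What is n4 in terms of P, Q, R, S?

~(R xor (~(R /\ (~(S /\ P)))))

n2 = ~(S /\ P)
n3 = ~(R /\ n2) = ~(R /\ (~(S /\ P)))
n4 = ~(R xor n3) = ~(R xor (~(R /\ (~(S /\ P)))))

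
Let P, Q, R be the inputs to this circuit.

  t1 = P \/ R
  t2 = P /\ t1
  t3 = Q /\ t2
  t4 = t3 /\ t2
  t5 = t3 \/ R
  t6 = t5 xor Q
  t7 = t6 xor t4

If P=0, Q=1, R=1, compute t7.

t1 = 0 \/ 1 = 1
t2 = 0 /\ 1 = 0
t3 = 1 /\ 0 = 0
t4 = 0 /\ 0 = 0
t5 = 0 \/ 1 = 1
t6 = 1 xor 1 = 0
t7 = 0 xor 0 = 0

0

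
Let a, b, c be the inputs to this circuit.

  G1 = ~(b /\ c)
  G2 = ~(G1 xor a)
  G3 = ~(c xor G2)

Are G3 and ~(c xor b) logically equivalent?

No

G1 = ~(b /\ c)
G2 = ~(G1 xor a) = ~((~(b /\ c)) xor a)
G3 = ~(c xor G2) = ~(c xor (~((~(b /\ c)) xor a)))
At a=0, b=1, c=0: circuit gives 1, formula gives 0.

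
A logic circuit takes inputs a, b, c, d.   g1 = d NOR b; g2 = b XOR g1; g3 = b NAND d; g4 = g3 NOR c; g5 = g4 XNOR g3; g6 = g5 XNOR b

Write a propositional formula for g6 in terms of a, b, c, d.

g3 = b NAND d
g4 = g3 NOR c = (b NAND d) NOR c
g5 = g4 XNOR g3 = ((b NAND d) NOR c) XNOR (b NAND d)
g6 = g5 XNOR b = (((b NAND d) NOR c) XNOR (b NAND d)) XNOR b

(((b NAND d) NOR c) XNOR (b NAND d)) XNOR b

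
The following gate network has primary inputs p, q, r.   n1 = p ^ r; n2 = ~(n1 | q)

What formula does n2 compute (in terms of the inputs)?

~((p ^ r) | q)

n1 = p ^ r
n2 = ~(n1 | q) = ~((p ^ r) | q)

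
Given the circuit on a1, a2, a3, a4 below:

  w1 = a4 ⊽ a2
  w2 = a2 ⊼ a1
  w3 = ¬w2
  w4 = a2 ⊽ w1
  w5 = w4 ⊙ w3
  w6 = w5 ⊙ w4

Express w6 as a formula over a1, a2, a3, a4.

w1 = a4 ⊽ a2
w2 = a2 ⊼ a1
w3 = ¬w2 = ¬(a2 ⊼ a1)
w4 = a2 ⊽ w1 = a2 ⊽ (a4 ⊽ a2)
w5 = w4 ⊙ w3 = (a2 ⊽ (a4 ⊽ a2)) ⊙ ¬(a2 ⊼ a1)
w6 = w5 ⊙ w4 = ((a2 ⊽ (a4 ⊽ a2)) ⊙ ¬(a2 ⊼ a1)) ⊙ (a2 ⊽ (a4 ⊽ a2))

((a2 ⊽ (a4 ⊽ a2)) ⊙ ¬(a2 ⊼ a1)) ⊙ (a2 ⊽ (a4 ⊽ a2))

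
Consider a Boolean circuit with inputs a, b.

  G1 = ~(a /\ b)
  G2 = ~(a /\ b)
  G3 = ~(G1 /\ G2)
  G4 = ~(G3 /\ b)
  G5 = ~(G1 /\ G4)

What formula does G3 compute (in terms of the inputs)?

~((~(a /\ b)) /\ (~(a /\ b)))

G1 = ~(a /\ b)
G2 = ~(a /\ b)
G3 = ~(G1 /\ G2) = ~((~(a /\ b)) /\ (~(a /\ b)))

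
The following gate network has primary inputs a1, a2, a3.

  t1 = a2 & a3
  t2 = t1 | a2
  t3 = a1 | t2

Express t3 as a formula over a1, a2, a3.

t1 = a2 & a3
t2 = t1 | a2 = (a2 & a3) | a2
t3 = a1 | t2 = a1 | ((a2 & a3) | a2)

a1 | ((a2 & a3) | a2)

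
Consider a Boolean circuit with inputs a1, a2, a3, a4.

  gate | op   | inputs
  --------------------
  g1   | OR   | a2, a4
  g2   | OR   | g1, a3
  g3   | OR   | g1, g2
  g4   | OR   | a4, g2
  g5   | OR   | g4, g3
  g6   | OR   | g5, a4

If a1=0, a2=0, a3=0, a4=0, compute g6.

g1 = 0 OR 0 = 0
g2 = 0 OR 0 = 0
g3 = 0 OR 0 = 0
g4 = 0 OR 0 = 0
g5 = 0 OR 0 = 0
g6 = 0 OR 0 = 0

0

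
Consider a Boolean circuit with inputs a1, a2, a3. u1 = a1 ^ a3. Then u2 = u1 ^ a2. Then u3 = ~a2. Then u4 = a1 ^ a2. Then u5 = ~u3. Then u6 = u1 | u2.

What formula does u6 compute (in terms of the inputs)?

(a1 ^ a3) | ((a1 ^ a3) ^ a2)

u1 = a1 ^ a3
u2 = u1 ^ a2 = (a1 ^ a3) ^ a2
u6 = u1 | u2 = (a1 ^ a3) | ((a1 ^ a3) ^ a2)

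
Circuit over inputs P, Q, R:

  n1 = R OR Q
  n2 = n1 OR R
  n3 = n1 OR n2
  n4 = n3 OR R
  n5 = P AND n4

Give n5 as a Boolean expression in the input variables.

n1 = R OR Q
n2 = n1 OR R = (R OR Q) OR R
n3 = n1 OR n2 = (R OR Q) OR ((R OR Q) OR R)
n4 = n3 OR R = ((R OR Q) OR ((R OR Q) OR R)) OR R
n5 = P AND n4 = P AND (((R OR Q) OR ((R OR Q) OR R)) OR R)

P AND (((R OR Q) OR ((R OR Q) OR R)) OR R)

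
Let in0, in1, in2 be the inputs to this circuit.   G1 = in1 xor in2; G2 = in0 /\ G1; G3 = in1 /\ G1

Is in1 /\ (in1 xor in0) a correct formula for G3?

No

G1 = in1 xor in2
G3 = in1 /\ G1 = in1 /\ (in1 xor in2)
At in0=0, in1=1, in2=1: circuit gives 0, formula gives 1.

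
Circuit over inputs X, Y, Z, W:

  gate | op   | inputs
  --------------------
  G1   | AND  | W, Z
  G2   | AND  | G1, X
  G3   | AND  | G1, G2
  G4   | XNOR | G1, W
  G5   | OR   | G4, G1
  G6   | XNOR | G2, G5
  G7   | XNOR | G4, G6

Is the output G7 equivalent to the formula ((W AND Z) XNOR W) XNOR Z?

G1 = W AND Z
G2 = G1 AND X = (W AND Z) AND X
G4 = G1 XNOR W = (W AND Z) XNOR W
G5 = G4 OR G1 = ((W AND Z) XNOR W) OR (W AND Z)
G6 = G2 XNOR G5 = ((W AND Z) AND X) XNOR (((W AND Z) XNOR W) OR (W AND Z))
G7 = G4 XNOR G6 = ((W AND Z) XNOR W) XNOR (((W AND Z) AND X) XNOR (((W AND Z) XNOR W) OR (W AND Z)))
At X=0, Y=0, Z=0, W=1: circuit gives 0, formula gives 1.

No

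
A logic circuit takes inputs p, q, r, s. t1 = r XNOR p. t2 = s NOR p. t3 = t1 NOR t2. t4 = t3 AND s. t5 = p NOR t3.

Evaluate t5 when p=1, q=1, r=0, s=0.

0

t1 = 0 XNOR 1 = 0
t2 = 0 NOR 1 = 0
t3 = 0 NOR 0 = 1
t5 = 1 NOR 1 = 0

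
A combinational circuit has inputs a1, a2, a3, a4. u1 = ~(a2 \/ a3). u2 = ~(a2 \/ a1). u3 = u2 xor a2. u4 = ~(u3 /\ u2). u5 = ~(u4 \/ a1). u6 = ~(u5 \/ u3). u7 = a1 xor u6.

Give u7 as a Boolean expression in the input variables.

a1 xor (~((~((~(((~(a2 \/ a1)) xor a2) /\ (~(a2 \/ a1)))) \/ a1)) \/ ((~(a2 \/ a1)) xor a2)))

u2 = ~(a2 \/ a1)
u3 = u2 xor a2 = (~(a2 \/ a1)) xor a2
u4 = ~(u3 /\ u2) = ~(((~(a2 \/ a1)) xor a2) /\ (~(a2 \/ a1)))
u5 = ~(u4 \/ a1) = ~((~(((~(a2 \/ a1)) xor a2) /\ (~(a2 \/ a1)))) \/ a1)
u6 = ~(u5 \/ u3) = ~((~((~(((~(a2 \/ a1)) xor a2) /\ (~(a2 \/ a1)))) \/ a1)) \/ ((~(a2 \/ a1)) xor a2))
u7 = a1 xor u6 = a1 xor (~((~((~(((~(a2 \/ a1)) xor a2) /\ (~(a2 \/ a1)))) \/ a1)) \/ ((~(a2 \/ a1)) xor a2)))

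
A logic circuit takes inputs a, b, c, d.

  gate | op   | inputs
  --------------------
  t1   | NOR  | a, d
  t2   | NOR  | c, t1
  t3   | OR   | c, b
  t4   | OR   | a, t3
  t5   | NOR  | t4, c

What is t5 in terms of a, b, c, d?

t3 = c OR b
t4 = a OR t3 = a OR (c OR b)
t5 = t4 NOR c = (a OR (c OR b)) NOR c

(a OR (c OR b)) NOR c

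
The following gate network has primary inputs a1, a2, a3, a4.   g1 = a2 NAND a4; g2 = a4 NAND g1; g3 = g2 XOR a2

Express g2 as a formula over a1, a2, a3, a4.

g1 = a2 NAND a4
g2 = a4 NAND g1 = a4 NAND (a2 NAND a4)

a4 NAND (a2 NAND a4)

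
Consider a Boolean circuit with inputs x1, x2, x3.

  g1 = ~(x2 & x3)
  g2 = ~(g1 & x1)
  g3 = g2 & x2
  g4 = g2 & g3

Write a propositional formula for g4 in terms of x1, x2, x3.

g1 = ~(x2 & x3)
g2 = ~(g1 & x1) = ~((~(x2 & x3)) & x1)
g3 = g2 & x2 = (~((~(x2 & x3)) & x1)) & x2
g4 = g2 & g3 = (~((~(x2 & x3)) & x1)) & ((~((~(x2 & x3)) & x1)) & x2)

(~((~(x2 & x3)) & x1)) & ((~((~(x2 & x3)) & x1)) & x2)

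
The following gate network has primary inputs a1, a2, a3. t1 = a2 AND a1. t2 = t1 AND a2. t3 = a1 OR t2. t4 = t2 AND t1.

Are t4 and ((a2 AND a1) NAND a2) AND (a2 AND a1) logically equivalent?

No

t1 = a2 AND a1
t2 = t1 AND a2 = (a2 AND a1) AND a2
t4 = t2 AND t1 = ((a2 AND a1) AND a2) AND (a2 AND a1)
At a1=1, a2=1, a3=0: circuit gives 1, formula gives 0.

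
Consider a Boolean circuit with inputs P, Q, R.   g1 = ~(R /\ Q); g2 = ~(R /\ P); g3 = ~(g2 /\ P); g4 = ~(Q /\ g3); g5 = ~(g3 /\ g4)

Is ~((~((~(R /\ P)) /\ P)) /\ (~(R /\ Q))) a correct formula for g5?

g2 = ~(R /\ P)
g3 = ~(g2 /\ P) = ~((~(R /\ P)) /\ P)
g4 = ~(Q /\ g3) = ~(Q /\ (~((~(R /\ P)) /\ P)))
g5 = ~(g3 /\ g4) = ~((~((~(R /\ P)) /\ P)) /\ (~(Q /\ (~((~(R /\ P)) /\ P)))))
At P=0, Q=1, R=0: circuit gives 1, formula gives 0.

No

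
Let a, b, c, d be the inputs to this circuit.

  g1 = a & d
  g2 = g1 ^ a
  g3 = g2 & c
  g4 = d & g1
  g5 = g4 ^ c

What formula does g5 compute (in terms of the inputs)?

g1 = a & d
g4 = d & g1 = d & (a & d)
g5 = g4 ^ c = (d & (a & d)) ^ c

(d & (a & d)) ^ c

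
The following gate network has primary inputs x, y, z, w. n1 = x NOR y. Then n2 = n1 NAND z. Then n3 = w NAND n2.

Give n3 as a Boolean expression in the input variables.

n1 = x NOR y
n2 = n1 NAND z = (x NOR y) NAND z
n3 = w NAND n2 = w NAND ((x NOR y) NAND z)

w NAND ((x NOR y) NAND z)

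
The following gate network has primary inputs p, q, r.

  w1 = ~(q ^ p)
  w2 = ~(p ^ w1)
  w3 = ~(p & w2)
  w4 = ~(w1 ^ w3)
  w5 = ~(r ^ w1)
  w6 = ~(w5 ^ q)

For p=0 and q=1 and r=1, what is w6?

w1 = ~(1 ^ 0) = 0
w5 = ~(1 ^ 0) = 0
w6 = ~(0 ^ 1) = 0

0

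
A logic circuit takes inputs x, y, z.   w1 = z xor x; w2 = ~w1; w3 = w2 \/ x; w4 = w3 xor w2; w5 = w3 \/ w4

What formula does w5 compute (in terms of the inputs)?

w1 = z xor x
w2 = ~w1 = ~(z xor x)
w3 = w2 \/ x = ~(z xor x) \/ x
w4 = w3 xor w2 = (~(z xor x) \/ x) xor ~(z xor x)
w5 = w3 \/ w4 = (~(z xor x) \/ x) \/ ((~(z xor x) \/ x) xor ~(z xor x))

(~(z xor x) \/ x) \/ ((~(z xor x) \/ x) xor ~(z xor x))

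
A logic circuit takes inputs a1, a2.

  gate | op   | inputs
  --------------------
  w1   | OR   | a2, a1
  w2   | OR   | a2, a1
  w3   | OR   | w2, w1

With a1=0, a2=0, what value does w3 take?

w1 = 0 OR 0 = 0
w2 = 0 OR 0 = 0
w3 = 0 OR 0 = 0

0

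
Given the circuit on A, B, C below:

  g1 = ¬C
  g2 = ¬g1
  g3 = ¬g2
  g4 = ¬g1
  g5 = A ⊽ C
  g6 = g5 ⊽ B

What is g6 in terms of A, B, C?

(A ⊽ C) ⊽ B

g5 = A ⊽ C
g6 = g5 ⊽ B = (A ⊽ C) ⊽ B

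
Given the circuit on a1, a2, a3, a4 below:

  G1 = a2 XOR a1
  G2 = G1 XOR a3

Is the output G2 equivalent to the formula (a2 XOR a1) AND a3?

G1 = a2 XOR a1
G2 = G1 XOR a3 = (a2 XOR a1) XOR a3
At a1=0, a2=0, a3=1, a4=0: circuit gives 1, formula gives 0.

No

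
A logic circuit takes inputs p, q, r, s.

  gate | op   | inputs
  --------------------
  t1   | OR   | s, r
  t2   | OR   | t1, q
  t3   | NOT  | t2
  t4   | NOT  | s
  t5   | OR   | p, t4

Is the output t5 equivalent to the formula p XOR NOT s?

No

t4 = NOT s
t5 = p OR t4 = p OR NOT s
At p=1, q=0, r=0, s=0: circuit gives 1, formula gives 0.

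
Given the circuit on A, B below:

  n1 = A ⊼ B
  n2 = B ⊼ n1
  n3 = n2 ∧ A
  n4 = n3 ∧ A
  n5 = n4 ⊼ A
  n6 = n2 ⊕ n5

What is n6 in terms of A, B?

n1 = A ⊼ B
n2 = B ⊼ n1 = B ⊼ (A ⊼ B)
n3 = n2 ∧ A = (B ⊼ (A ⊼ B)) ∧ A
n4 = n3 ∧ A = ((B ⊼ (A ⊼ B)) ∧ A) ∧ A
n5 = n4 ⊼ A = (((B ⊼ (A ⊼ B)) ∧ A) ∧ A) ⊼ A
n6 = n2 ⊕ n5 = (B ⊼ (A ⊼ B)) ⊕ ((((B ⊼ (A ⊼ B)) ∧ A) ∧ A) ⊼ A)

(B ⊼ (A ⊼ B)) ⊕ ((((B ⊼ (A ⊼ B)) ∧ A) ∧ A) ⊼ A)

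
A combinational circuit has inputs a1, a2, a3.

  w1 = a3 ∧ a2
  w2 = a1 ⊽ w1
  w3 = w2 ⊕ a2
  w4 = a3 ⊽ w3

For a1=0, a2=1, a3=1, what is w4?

w1 = 1 ∧ 1 = 1
w2 = 0 ⊽ 1 = 0
w3 = 0 ⊕ 1 = 1
w4 = 1 ⊽ 1 = 0

0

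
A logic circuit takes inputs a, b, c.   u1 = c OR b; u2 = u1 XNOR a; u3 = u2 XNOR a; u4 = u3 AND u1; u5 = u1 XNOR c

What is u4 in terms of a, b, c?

u1 = c OR b
u2 = u1 XNOR a = (c OR b) XNOR a
u3 = u2 XNOR a = ((c OR b) XNOR a) XNOR a
u4 = u3 AND u1 = (((c OR b) XNOR a) XNOR a) AND (c OR b)

(((c OR b) XNOR a) XNOR a) AND (c OR b)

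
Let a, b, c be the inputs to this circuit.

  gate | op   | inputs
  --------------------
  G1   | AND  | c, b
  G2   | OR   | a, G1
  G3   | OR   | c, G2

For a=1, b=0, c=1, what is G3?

1

G1 = 1 AND 0 = 0
G2 = 1 OR 0 = 1
G3 = 1 OR 1 = 1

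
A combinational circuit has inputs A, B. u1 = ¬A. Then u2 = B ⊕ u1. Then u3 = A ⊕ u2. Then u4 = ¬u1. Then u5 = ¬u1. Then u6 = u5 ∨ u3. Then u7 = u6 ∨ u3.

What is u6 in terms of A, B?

u1 = ¬A
u2 = B ⊕ u1 = B ⊕ ¬A
u3 = A ⊕ u2 = A ⊕ (B ⊕ ¬A)
u5 = ¬u1 = ¬¬A
u6 = u5 ∨ u3 = ¬¬A ∨ (A ⊕ (B ⊕ ¬A))

¬¬A ∨ (A ⊕ (B ⊕ ¬A))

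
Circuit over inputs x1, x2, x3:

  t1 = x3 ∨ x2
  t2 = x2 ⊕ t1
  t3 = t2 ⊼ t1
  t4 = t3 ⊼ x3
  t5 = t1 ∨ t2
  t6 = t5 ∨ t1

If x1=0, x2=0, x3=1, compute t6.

t1 = 1 ∨ 0 = 1
t2 = 0 ⊕ 1 = 1
t5 = 1 ∨ 1 = 1
t6 = 1 ∨ 1 = 1

1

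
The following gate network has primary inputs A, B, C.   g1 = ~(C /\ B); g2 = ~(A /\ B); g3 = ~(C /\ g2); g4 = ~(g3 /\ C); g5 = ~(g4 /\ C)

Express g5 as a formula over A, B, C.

g2 = ~(A /\ B)
g3 = ~(C /\ g2) = ~(C /\ (~(A /\ B)))
g4 = ~(g3 /\ C) = ~((~(C /\ (~(A /\ B)))) /\ C)
g5 = ~(g4 /\ C) = ~((~((~(C /\ (~(A /\ B)))) /\ C)) /\ C)

~((~((~(C /\ (~(A /\ B)))) /\ C)) /\ C)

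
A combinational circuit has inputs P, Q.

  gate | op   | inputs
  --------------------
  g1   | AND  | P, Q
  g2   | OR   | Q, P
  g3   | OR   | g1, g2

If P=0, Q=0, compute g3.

0

g1 = 0 AND 0 = 0
g2 = 0 OR 0 = 0
g3 = 0 OR 0 = 0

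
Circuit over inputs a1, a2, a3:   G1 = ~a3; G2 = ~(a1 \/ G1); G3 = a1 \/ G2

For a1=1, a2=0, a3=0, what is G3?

1

G1 = ~0 = 1
G2 = ~(1 \/ 1) = 0
G3 = 1 \/ 0 = 1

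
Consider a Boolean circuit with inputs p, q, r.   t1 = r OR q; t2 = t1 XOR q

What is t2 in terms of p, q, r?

(r OR q) XOR q

t1 = r OR q
t2 = t1 XOR q = (r OR q) XOR q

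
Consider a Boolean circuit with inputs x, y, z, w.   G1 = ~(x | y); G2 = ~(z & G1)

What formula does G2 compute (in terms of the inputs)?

G1 = ~(x | y)
G2 = ~(z & G1) = ~(z & (~(x | y)))

~(z & (~(x | y)))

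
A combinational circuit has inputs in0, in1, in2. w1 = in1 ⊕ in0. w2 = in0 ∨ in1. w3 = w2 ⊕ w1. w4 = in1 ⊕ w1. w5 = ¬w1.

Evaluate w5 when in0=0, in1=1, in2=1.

0

w1 = 1 ⊕ 0 = 1
w5 = ¬1 = 0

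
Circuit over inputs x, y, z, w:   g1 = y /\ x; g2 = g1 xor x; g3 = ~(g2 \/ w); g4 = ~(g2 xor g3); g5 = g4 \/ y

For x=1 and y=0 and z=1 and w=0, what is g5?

g1 = 0 /\ 1 = 0
g2 = 0 xor 1 = 1
g3 = ~(1 \/ 0) = 0
g4 = ~(1 xor 0) = 0
g5 = 0 \/ 0 = 0

0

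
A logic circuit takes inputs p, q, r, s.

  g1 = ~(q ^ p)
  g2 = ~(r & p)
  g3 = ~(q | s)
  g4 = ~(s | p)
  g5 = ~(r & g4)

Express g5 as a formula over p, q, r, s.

g4 = ~(s | p)
g5 = ~(r & g4) = ~(r & (~(s | p)))

~(r & (~(s | p)))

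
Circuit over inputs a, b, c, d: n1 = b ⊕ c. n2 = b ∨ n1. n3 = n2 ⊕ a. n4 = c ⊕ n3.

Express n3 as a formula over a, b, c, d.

n1 = b ⊕ c
n2 = b ∨ n1 = b ∨ (b ⊕ c)
n3 = n2 ⊕ a = (b ∨ (b ⊕ c)) ⊕ a

(b ∨ (b ⊕ c)) ⊕ a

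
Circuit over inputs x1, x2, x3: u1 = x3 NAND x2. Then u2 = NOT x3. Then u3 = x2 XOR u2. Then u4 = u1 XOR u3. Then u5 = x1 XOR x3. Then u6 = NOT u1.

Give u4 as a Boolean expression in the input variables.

u1 = x3 NAND x2
u2 = NOT x3
u3 = x2 XOR u2 = x2 XOR NOT x3
u4 = u1 XOR u3 = (x3 NAND x2) XOR (x2 XOR NOT x3)

(x3 NAND x2) XOR (x2 XOR NOT x3)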